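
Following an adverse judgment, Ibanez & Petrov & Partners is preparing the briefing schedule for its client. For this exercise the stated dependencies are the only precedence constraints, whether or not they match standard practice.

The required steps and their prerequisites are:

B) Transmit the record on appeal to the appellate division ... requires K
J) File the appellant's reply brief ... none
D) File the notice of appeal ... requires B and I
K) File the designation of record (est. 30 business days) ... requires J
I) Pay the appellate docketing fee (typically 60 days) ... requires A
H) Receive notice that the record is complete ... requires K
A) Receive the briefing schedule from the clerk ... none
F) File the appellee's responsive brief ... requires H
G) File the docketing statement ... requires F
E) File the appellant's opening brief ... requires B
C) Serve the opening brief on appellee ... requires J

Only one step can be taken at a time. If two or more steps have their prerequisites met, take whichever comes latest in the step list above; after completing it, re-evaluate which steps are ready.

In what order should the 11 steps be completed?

Nothing is required for A and J. A is listed later → A first.
I now also ready, so the ready set is {I, J}; I is listed later → I.
J is the only step now ready → J.
Ready: C and K. C is listed later → C.
Next only K has its prerequisites met → K.
Ready: H and B. H is listed later → H.
Ready: F and B. F is listed later → F.
G now also ready, so the ready set is {G, B}; G is listed later → G.
That leaves B as the only ready step → B.
Ready: E and D. E is listed later → E.
That leaves D as the only ready step → D.

A I J C K H F G B E D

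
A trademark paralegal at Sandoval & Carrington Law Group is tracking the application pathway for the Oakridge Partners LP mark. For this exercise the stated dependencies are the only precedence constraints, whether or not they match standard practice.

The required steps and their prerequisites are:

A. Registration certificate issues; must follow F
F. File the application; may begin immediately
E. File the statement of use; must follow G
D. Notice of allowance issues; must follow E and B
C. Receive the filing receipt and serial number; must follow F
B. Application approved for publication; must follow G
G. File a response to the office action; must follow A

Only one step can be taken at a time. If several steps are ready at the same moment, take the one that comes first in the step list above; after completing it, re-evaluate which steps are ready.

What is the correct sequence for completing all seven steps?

F → A → C → G → E → B → D

F has no prerequisites → F first.
Ready: A and C. A is listed earlier → A.
Ready: C and G. C is listed earlier → C.
That leaves G as the only ready step → G.
E and B are both available; E is listed earlier → E.
That leaves B as the only ready step → B.
D needed E and B, now all done → D.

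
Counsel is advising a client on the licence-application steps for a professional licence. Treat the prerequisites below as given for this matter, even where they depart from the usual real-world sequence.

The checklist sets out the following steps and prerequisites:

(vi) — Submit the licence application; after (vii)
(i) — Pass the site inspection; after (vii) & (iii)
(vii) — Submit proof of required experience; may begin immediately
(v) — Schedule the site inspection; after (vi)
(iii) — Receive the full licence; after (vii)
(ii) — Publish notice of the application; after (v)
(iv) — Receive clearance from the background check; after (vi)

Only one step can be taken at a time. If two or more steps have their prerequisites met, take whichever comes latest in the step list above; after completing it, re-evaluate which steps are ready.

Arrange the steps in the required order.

(vii) (iii) (i) (vi) (iv) (v) (ii)

Only (vii) has no prerequisites, so it is first.
Now (iii) and (vi) have their prerequisites met. (iii) is listed later, so (iii) next.
Ready: (i) and (vi). (i) is listed later → (i).
(vi) needed (vii), now all done → (vi).
(iv) and (v) are both available; (iv) is listed later → (iv).
That leaves (v) as the only ready step → (v).
(ii) needed (v), now all done → (ii).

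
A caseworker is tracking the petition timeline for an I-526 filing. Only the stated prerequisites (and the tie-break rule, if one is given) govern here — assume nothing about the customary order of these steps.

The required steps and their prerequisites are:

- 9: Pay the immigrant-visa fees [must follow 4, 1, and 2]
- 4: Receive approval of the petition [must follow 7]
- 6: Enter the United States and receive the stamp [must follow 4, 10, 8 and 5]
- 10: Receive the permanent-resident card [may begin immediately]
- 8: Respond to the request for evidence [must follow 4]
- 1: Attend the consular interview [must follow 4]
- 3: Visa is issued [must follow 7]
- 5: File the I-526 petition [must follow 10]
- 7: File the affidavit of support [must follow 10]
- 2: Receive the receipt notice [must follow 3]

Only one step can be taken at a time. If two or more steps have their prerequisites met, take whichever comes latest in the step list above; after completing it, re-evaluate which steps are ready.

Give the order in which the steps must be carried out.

10, 7, 5, 3, 2, 4, 1, 8, 6, 9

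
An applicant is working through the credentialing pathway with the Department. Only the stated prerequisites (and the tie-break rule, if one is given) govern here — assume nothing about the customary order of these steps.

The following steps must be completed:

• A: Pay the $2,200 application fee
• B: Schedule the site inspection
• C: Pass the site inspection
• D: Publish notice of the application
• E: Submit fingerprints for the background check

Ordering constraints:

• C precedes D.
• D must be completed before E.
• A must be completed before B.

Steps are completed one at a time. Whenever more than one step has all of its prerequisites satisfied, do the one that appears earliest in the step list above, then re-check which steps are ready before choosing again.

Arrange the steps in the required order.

A, B, C, D, E

Nothing is required for A and C. A is listed earlier → A first.
Now B and C have their prerequisites met. B is listed earlier, so B next.
That leaves C as the only ready step → C.
Next only D has its prerequisites met → D.
E needed D, now all done → E.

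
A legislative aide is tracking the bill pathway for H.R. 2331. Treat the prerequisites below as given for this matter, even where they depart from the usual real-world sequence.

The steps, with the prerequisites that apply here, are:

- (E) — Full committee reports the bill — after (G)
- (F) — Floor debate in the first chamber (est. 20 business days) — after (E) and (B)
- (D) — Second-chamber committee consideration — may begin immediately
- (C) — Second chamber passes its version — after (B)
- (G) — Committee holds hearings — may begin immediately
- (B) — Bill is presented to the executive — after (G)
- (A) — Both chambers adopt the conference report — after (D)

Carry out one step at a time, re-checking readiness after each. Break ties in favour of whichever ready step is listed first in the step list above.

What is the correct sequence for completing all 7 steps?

(D), (G), (E), (B), (F), (C), (A)

Nothing is required for (D) and (G). (D) is listed earlier → (D) first.
(A) now also ready, so the ready set is {(G), (A)}; (G) is listed earlier → (G).
(E) and (B) now also ready, so the ready set is {(E), (B), (A)}; (E) is listed earlier → (E).
Ready: (B) and (A). (B) is listed earlier → (B).
Ready: (F), (C) and (A). (F) is listed earlier → (F).
Ready: (C) and (A). (C) is listed earlier → (C).
(A) needed (D), now all done → (A).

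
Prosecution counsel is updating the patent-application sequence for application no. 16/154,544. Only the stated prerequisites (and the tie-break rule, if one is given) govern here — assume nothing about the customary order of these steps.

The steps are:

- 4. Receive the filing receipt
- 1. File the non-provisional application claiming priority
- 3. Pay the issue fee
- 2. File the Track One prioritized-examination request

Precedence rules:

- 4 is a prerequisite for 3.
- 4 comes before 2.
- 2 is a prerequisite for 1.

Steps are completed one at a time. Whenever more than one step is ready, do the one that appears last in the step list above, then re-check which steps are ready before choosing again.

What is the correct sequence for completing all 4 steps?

4, 2, 3, 1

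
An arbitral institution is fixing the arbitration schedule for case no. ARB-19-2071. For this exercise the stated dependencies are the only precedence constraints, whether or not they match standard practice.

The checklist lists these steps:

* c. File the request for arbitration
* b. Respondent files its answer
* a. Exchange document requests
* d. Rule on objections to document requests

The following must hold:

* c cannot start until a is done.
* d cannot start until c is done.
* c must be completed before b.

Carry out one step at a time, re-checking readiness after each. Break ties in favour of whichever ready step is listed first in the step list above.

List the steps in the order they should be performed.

a → c → b → d

a is the only step with nothing outstanding, so it goes first.
That leaves c as the only ready step → c.
b and d are both available; b is listed earlier → b.
d needed c, now all done → d.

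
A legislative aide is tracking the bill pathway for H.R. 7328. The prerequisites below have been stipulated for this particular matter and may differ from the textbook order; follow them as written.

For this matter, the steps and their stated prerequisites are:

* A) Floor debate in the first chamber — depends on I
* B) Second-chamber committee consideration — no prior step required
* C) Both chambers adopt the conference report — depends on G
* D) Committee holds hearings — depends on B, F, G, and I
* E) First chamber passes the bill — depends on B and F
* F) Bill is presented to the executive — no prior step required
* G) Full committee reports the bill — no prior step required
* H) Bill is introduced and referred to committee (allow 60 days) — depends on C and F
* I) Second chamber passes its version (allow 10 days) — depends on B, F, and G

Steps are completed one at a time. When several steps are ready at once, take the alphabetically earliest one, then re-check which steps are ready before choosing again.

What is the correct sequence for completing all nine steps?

Nothing is required for B, F and G. B has the earlier label → B first.
F and G are both available; F has the earlier label → F.
E and G are both available; E has the earlier label → E.
Next only G has its prerequisites met → G.
Now C and I have their prerequisites met. C has the earlier label, so C next.
H and I are both available; H has the earlier label → H.
I is the only step now ready → I.
Ready: A and D. A has the earlier label → A.
D is the only step now ready → D.

B F E G C H I A D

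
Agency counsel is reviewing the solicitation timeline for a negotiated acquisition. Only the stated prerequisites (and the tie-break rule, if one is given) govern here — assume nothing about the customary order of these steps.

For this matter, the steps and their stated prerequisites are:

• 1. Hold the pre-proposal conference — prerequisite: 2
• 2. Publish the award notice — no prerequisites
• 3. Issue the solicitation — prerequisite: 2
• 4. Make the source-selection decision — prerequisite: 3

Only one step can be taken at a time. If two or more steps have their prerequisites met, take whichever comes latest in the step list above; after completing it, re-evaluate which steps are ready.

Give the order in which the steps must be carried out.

2 → 3 → 4 → 1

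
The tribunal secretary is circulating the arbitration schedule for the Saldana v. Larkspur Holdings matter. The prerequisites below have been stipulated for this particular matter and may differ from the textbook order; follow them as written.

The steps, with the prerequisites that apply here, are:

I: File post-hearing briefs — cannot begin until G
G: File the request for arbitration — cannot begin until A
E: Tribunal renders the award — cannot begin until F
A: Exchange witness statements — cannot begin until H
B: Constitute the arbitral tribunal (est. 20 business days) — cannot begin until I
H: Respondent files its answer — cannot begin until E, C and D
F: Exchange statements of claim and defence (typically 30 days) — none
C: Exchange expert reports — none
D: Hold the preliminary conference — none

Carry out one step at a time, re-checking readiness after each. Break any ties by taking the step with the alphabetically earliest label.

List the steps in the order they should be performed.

C D F E H A G I B

Nothing is required for C, D and F. C has the earlier label → C first.
Now D and F have their prerequisites met. D has the earlier label, so D next.
Next only F has its prerequisites met → F.
Next only E has its prerequisites met → E.
H needed C, D and E, now all done → H.
That leaves A as the only ready step → A.
G needed A, now all done → G.
I needed G, now all done → I.
That leaves B as the only ready step → B.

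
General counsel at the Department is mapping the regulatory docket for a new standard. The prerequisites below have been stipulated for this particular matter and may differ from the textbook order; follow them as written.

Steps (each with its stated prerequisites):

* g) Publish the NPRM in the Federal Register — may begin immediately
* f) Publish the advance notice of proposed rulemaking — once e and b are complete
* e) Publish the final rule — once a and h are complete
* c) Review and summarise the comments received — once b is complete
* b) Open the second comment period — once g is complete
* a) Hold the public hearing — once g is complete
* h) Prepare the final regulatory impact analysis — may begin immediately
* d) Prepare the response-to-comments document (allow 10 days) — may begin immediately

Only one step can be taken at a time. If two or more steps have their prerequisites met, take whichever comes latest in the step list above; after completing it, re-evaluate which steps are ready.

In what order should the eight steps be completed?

d h g a b c e f

d, h and g have no prerequisites; d is listed later, so d is first.
Now h and g have their prerequisites met. h is listed later, so h next.
Next only g has its prerequisites met → g.
a and b are both available; a is listed later → a.
Ready: b and e. b is listed later → b.
Ready: c and e. c is listed later → c.
That leaves e as the only ready step → e.
f is the only step now ready → f.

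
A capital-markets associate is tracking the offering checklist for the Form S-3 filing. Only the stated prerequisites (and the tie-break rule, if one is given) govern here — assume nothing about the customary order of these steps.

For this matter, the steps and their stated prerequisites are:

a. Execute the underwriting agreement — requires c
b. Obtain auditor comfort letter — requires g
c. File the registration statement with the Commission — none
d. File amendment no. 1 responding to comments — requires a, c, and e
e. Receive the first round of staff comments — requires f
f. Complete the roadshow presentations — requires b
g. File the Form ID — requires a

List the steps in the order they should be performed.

c, a, g, b, f, e, d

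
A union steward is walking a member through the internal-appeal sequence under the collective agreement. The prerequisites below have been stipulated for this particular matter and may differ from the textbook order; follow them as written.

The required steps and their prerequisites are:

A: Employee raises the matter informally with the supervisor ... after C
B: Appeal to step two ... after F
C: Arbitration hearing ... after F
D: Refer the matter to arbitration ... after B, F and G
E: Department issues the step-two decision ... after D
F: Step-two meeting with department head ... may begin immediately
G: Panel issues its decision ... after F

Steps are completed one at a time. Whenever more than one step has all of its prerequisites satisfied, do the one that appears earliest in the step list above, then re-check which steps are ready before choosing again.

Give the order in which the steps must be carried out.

F is the only step with nothing outstanding, so it goes first.
B, C and G are all available; B is listed earlier → B.
Now C and G have their prerequisites met. C is listed earlier, so C next.
A now also ready, so the ready set is {A, G}; A is listed earlier → A.
Next only G has its prerequisites met → G.
That leaves D as the only ready step → D.
Next only E has its prerequisites met → E.

F, B, C, A, G, D, E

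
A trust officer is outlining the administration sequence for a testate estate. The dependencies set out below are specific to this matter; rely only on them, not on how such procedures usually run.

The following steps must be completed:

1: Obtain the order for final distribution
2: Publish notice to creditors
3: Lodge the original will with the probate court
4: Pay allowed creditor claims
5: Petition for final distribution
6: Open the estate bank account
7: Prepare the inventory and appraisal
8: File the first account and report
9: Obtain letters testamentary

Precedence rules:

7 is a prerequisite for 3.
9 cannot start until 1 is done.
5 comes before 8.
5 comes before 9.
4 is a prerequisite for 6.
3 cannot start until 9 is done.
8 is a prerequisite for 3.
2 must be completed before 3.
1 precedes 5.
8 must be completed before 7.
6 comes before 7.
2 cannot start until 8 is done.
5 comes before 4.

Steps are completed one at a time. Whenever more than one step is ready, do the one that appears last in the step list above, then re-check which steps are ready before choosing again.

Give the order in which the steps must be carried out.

1 has no prerequisites → 1 first.
5 is the only step now ready → 5.
Ready: 9, 8 and 4. 9 is listed later → 9.
Now 8 and 4 have their prerequisites met. 8 is listed later, so 8 next.
2 now also ready, so the ready set is {4, 2}; 4 is listed later → 4.
Ready: 6 and 2. 6 is listed later → 6.
7 now also ready, so the ready set is {7, 2}; 7 is listed later → 7.
2 needed 8, now all done → 2.
That leaves 3 as the only ready step → 3.

1, 5, 9, 8, 4, 6, 7, 2, 3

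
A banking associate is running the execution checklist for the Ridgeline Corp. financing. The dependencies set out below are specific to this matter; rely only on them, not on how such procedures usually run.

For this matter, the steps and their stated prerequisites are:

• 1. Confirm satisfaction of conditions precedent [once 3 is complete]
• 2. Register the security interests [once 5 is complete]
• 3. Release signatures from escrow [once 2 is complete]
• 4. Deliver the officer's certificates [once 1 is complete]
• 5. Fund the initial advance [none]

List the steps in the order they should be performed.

5, 2, 3, 1, 4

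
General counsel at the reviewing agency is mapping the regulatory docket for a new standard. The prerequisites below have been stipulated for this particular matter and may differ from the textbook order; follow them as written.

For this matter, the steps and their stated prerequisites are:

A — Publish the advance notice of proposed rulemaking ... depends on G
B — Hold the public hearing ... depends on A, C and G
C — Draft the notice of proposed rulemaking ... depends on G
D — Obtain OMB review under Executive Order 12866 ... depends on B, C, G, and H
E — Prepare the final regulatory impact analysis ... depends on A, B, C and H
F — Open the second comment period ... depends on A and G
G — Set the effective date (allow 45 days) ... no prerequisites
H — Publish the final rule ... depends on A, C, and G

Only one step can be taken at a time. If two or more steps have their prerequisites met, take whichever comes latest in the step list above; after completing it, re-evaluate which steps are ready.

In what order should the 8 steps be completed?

G → C → A → H → F → B → E → D

G is the only step with nothing outstanding, so it goes first.
Now C and A have their prerequisites met. C is listed later, so C next.
A needed G, now all done → A.
Ready: H, F and B. H is listed later → H.
Now F and B have their prerequisites met. F is listed later, so F next.
That leaves B as the only ready step → B.
Ready: E and D. E is listed later → E.
That leaves D as the only ready step → D.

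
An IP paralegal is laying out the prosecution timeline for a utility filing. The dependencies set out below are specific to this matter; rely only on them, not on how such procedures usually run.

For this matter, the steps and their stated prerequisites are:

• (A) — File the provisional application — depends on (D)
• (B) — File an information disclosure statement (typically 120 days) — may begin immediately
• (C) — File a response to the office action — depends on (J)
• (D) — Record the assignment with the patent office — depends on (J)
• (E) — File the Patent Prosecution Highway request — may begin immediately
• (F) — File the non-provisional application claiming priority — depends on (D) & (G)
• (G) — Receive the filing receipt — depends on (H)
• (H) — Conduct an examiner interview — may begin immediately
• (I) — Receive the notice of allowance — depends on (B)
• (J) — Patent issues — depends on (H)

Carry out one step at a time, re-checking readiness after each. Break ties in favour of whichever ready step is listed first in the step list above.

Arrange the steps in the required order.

(B), (E) and (H) have no prerequisites; (B) is listed earlier, so (B) is first.
(I) now also ready, so the ready set is {(E), (H), (I)}; (E) is listed earlier → (E).
(H) and (I) are both available; (H) is listed earlier → (H).
(G), (I) and (J) are all available; (G) is listed earlier → (G).
(I) and (J) are both available; (I) is listed earlier → (I).
(J) needed (H), now all done → (J).
Ready: (C) and (D). (C) is listed earlier → (C).
That leaves (D) as the only ready step → (D).
Now (A) and (F) have their prerequisites met. (A) is listed earlier, so (A) next.
That leaves (F) as the only ready step → (F).

(B) (E) (H) (G) (I) (J) (C) (D) (A) (F)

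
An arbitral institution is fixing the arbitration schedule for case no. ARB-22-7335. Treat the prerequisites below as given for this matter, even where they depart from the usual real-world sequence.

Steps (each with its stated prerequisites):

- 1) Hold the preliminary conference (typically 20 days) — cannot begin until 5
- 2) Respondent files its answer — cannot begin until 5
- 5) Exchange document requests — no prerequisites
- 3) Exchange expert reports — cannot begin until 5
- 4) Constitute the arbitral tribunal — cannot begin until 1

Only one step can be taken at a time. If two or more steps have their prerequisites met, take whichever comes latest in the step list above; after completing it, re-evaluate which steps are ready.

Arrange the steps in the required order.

5 → 3 → 2 → 1 → 4

Only 5 has no prerequisites, so it is first.
3, 2 and 1 are all available; 3 is listed later → 3.
Now 2 and 1 have their prerequisites met. 2 is listed later, so 2 next.
1 needed 5, now all done → 1.
That leaves 4 as the only ready step → 4.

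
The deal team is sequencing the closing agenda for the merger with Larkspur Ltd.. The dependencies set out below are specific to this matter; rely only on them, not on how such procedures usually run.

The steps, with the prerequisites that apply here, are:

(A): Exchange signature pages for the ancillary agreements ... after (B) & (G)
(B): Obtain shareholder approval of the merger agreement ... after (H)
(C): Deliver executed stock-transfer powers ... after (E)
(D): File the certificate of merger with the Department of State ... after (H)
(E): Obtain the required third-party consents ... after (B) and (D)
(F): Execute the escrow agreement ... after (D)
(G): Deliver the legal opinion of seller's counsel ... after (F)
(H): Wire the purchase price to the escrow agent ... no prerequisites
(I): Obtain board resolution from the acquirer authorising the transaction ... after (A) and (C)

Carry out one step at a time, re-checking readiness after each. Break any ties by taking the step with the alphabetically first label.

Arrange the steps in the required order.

(H) is the only step with nothing outstanding, so it goes first.
(B) and (D) are both available; (B) has the earlier label → (B).
(D) needed (H), now all done → (D).
Now (E) and (F) have their prerequisites met. (E) has the earlier label, so (E) next.
(C) now also ready, so the ready set is {(C), (F)}; (C) has the earlier label → (C).
(F) needed (D), now all done → (F).
Next only (G) has its prerequisites met → (G).
(A) needed (B) and (G), now all done → (A).
(I) needed (A) and (C), now all done → (I).

(H), (B), (D), (E), (C), (F), (G), (A), (I)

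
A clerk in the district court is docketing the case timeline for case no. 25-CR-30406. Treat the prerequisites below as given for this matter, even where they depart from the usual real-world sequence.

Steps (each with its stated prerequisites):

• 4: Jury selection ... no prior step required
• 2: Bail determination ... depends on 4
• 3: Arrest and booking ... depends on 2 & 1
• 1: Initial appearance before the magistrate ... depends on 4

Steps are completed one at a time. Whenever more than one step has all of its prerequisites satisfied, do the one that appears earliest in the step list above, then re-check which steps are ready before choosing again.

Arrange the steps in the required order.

4 → 2 → 1 → 3

Only 4 has no prerequisites, so it is first.
2 and 1 are both available; 2 is listed earlier → 2.
Next only 1 has its prerequisites met → 1.
Next only 3 has its prerequisites met → 3.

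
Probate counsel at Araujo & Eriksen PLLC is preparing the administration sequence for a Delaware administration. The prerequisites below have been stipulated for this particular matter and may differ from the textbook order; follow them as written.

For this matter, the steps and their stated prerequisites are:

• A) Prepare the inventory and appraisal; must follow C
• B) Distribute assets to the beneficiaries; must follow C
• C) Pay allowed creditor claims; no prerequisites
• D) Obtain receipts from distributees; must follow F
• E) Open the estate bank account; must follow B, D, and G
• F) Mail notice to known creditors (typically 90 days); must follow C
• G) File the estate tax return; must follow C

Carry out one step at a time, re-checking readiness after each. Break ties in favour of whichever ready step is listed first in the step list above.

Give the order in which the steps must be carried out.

C A B F D G E

C is the only step with nothing outstanding, so it goes first.
Now A, B, F and G have their prerequisites met. A is listed earlier, so A next.
Now B, F and G have their prerequisites met. B is listed earlier, so B next.
Now F and G have their prerequisites met. F is listed earlier, so F next.
D now also ready, so the ready set is {D, G}; D is listed earlier → D.
G needed C, now all done → G.
E is the only step now ready → E.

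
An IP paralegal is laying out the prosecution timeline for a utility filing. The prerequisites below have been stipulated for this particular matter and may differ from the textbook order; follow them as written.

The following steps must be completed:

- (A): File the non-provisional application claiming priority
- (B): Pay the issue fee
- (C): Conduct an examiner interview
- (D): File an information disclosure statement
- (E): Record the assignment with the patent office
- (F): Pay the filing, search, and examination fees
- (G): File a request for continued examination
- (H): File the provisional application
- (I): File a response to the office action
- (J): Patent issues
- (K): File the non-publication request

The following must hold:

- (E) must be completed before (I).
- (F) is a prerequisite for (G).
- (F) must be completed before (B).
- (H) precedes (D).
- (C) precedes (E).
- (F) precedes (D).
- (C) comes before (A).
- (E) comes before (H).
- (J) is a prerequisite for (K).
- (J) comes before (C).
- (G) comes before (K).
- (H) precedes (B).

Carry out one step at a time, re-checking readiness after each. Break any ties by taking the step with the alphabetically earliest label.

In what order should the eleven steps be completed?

(F), (G), (J), (C), (A), (E), (H), (B), (D), (I), (K)

Nothing is required for (F) and (J). (F) has the earlier label → (F) first.
(G) now also ready, so the ready set is {(G), (J)}; (G) has the earlier label → (G).
(J) is the only step now ready → (J).
Ready: (C) and (K). (C) has the earlier label → (C).
(A), (E) and (K) are all available; (A) has the earlier label → (A).
Ready: (E) and (K). (E) has the earlier label → (E).
(H), (I) and (K) are all available; (H) has the earlier label → (H).
(B) and (D) now also ready, so the ready set is {(B), (D), (I), (K)}; (B) has the earlier label → (B).
Ready: (D), (I) and (K). (D) has the earlier label → (D).
Ready: (I) and (K). (I) has the earlier label → (I).
That leaves (K) as the only ready step → (K).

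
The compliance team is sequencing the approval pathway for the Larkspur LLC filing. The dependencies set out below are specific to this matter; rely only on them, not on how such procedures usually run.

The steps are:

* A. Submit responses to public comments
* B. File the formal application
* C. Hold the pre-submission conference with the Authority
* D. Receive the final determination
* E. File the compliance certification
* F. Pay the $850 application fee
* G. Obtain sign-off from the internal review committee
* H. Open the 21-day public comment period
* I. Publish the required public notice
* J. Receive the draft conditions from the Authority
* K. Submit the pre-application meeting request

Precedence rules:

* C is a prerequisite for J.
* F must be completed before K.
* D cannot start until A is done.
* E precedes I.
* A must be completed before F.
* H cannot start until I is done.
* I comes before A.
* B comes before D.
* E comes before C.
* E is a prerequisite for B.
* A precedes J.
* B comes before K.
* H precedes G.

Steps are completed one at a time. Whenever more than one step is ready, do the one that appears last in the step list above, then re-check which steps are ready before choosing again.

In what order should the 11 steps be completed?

E → I → H → G → C → B → A → J → F → K → D

E is the only step with nothing outstanding, so it goes first.
I, C and B are all available; I is listed later → I.
Ready: H, C, B and A. H is listed later → H.
G now also ready, so the ready set is {G, C, B, A}; G is listed later → G.
C, B and A are all available; C is listed later → C.
B and A are both available; B is listed later → B.
A is the only step now ready → A.
Now J, F and D have their prerequisites met. J is listed later, so J next.
F and D are both available; F is listed later → F.
K now also ready, so the ready set is {K, D}; K is listed later → K.
Next only D has its prerequisites met → D.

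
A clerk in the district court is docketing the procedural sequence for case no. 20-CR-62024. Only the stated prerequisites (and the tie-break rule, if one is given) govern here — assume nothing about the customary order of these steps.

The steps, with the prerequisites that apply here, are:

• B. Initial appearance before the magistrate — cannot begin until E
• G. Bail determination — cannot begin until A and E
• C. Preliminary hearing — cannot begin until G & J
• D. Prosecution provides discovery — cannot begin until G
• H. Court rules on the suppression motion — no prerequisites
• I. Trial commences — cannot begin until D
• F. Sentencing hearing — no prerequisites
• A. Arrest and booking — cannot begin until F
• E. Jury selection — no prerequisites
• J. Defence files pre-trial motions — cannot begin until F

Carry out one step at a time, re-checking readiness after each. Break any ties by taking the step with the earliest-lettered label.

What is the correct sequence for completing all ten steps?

E → B → F → A → G → D → H → I → J → C

E, F and H have no prerequisites; E has the earlier label, so E is first.
B, F and H are all available; B has the earlier label → B.
F and H are both available; F has the earlier label → F.
A and J now also ready, so the ready set is {A, H, J}; A has the earlier label → A.
G now also ready, so the ready set is {G, H, J}; G has the earlier label → G.
D now also ready, so the ready set is {D, H, J}; D has the earlier label → D.
H, I and J are all available; H has the earlier label → H.
Now I and J have their prerequisites met. I has the earlier label, so I next.
J is the only step now ready → J.
C needed G and J, now all done → C.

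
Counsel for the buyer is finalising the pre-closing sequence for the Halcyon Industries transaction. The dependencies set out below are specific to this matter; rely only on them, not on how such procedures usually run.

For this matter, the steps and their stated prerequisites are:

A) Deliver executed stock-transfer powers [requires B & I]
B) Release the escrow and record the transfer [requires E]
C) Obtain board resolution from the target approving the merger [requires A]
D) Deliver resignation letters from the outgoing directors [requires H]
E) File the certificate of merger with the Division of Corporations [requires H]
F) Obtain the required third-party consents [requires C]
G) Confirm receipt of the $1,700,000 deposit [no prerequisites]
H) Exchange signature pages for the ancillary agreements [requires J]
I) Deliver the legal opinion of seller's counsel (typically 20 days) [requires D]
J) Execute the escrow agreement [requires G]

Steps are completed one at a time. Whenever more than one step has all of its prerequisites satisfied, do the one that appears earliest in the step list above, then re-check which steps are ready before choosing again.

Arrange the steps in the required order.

G has no prerequisites → G first.
That leaves J as the only ready step → J.
H needed J, now all done → H.
Ready: D and E. D is listed earlier → D.
Ready: E and I. E is listed earlier → E.
B now also ready, so the ready set is {B, I}; B is listed earlier → B.
I needed D, now all done → I.
A needed B and I, now all done → A.
That leaves C as the only ready step → C.
F needed C, now all done → F.

G J H D E B I A C F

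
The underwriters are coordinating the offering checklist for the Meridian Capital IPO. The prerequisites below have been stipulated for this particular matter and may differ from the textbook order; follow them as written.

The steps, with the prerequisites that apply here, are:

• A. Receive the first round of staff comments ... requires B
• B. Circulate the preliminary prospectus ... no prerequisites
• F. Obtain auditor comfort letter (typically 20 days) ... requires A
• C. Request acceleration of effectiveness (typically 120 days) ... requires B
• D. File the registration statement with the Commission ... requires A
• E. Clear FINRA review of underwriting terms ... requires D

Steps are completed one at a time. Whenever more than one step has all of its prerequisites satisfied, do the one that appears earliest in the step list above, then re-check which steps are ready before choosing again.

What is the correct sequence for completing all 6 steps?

Only B has no prerequisites, so it is first.
Ready: A and C. A is listed earlier → A.
F and D now also ready, so the ready set is {F, C, D}; F is listed earlier → F.
Ready: C and D. C is listed earlier → C.
Next only D has its prerequisites met → D.
E is the only step now ready → E.

B → A → F → C → D → E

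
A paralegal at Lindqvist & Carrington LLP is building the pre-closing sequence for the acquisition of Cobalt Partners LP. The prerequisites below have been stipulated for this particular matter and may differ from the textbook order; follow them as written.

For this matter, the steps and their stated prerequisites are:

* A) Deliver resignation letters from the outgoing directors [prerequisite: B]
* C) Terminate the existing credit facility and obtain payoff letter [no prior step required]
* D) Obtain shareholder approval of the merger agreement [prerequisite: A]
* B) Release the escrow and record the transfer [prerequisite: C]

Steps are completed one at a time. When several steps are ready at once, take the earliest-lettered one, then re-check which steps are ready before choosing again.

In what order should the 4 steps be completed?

Only C has no prerequisites, so it is first.
B needed C, now all done → B.
A is the only step now ready → A.
Next only D has its prerequisites met → D.

C, B, A, D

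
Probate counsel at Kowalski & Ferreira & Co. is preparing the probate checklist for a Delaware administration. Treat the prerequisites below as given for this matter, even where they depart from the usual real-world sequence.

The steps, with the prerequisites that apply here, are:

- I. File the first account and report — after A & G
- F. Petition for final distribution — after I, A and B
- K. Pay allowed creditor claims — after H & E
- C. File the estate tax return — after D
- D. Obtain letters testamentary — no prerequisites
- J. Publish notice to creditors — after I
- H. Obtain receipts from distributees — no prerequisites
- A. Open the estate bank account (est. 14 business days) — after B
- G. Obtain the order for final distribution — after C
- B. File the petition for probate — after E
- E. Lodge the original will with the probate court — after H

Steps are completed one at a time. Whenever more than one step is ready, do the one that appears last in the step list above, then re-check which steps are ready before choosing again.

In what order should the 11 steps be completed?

H, E, B, A, D, C, G, K, I, J, F

Nothing is required for H and D. H is listed later → H first.
E and D are both available; E is listed later → E.
B, D and K are all available; B is listed later → B.
A, D and K are all available; A is listed later → A.
Now D and K have their prerequisites met. D is listed later, so D next.
C now also ready, so the ready set is {C, K}; C is listed later → C.
G now also ready, so the ready set is {G, K}; G is listed later → G.
Ready: K and I. K is listed later → K.
That leaves I as the only ready step → I.
Now J and F have their prerequisites met. J is listed later, so J next.
F is the only step now ready → F.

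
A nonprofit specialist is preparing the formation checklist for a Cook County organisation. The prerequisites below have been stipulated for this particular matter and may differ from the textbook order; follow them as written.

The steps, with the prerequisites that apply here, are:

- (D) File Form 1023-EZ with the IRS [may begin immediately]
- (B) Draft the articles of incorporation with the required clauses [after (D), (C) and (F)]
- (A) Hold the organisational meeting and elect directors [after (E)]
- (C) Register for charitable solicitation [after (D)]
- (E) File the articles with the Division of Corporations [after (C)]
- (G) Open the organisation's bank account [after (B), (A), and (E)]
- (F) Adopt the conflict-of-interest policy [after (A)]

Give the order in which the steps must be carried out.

(D) has no prerequisites → (D) first.
(C) needed (D), now all done → (C).
(E) needed (C), now all done → (E).
(A) is the only step now ready → (A).
That leaves (F) as the only ready step → (F).
(B) is the only step now ready → (B).
That leaves (G) as the only ready step → (G).

(D), (C), (E), (A), (F), (B), (G)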